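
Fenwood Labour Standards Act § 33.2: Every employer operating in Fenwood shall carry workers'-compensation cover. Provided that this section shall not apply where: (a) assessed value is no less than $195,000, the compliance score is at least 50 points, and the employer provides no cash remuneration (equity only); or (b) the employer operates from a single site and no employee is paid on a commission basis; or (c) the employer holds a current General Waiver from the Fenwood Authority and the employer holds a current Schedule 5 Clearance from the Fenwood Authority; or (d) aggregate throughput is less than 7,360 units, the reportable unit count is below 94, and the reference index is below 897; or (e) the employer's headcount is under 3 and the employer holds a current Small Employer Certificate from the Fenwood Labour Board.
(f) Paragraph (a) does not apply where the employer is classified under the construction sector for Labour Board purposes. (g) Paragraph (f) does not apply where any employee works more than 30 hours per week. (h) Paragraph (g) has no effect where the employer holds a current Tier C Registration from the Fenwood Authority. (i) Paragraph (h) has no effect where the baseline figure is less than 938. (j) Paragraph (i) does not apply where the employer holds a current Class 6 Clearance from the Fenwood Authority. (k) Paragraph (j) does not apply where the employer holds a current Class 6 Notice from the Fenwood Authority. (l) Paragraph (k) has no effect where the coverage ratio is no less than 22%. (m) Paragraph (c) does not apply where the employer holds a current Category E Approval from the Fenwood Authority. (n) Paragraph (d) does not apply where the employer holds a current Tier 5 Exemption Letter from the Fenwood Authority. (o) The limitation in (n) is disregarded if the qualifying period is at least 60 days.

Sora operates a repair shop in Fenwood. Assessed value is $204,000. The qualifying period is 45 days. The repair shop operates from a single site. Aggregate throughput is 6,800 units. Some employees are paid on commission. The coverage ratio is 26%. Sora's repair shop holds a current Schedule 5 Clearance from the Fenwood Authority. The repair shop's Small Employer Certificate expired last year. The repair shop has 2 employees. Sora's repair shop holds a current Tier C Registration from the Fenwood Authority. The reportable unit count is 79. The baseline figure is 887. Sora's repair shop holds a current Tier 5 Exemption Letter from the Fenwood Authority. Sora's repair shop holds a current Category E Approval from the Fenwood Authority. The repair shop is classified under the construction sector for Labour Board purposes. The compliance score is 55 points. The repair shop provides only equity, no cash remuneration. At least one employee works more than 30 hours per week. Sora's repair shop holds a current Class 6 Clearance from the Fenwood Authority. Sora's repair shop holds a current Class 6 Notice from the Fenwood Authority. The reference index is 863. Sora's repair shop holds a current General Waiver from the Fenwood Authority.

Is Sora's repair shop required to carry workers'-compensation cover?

Yes — Sora's repair shop must carry workers'-compensation cover.

Exception (a): assessed value is $204,000, meeting the $195,000 threshold; the compliance score is 55 points, meeting the 50 points threshold; remuneration is equity-only — every condition holds. But applying paragraphs (f)–(l): (f) applies — the repair shop is classified under the construction sector. (g) operates (at least one employee exceeds 30 hours/week), but is overridden by (h): (h) operates against (g): a current Tier C Registration is held. (i) applies (the baseline figure is 887, less than the 938 limit), but is set aside by (j): (j) is engaged — a current Class 6 Clearance is held. (k) would limit (j) — a current Class 6 Notice is held — but (l) sets (k) aside: (l) operates against (k): the coverage ratio is 26%, meeting the 22% threshold. So (a) is unavailable.
Exception (b) fails — some employees are paid on commission.
Exception (c)'s conditions are all satisfied: a current General Waiver is held; a current Schedule 5 Clearance is held. But applying paragraph (m): (m) operates against (c): a current Category E Approval is held. So (c) is unavailable.
Exception (d) is satisfied on its face — aggregate throughput is 6,800 units, less than the 7,360 units limit; the reportable unit count is 79, below the 94 limit; the reference index is 863, below the 897 limit. Turning to paragraphs (n)–(o): (n) is triggered — a current Tier 5 Exemption Letter is held. (o), which would lift (n), is not triggered — the qualifying period is 45 days, short of 60 days. (d) is therefore removed.
Exception (e) fails — the Small Employer Certificate has expired.
None of the exceptions is available; § 33.2 applies in full.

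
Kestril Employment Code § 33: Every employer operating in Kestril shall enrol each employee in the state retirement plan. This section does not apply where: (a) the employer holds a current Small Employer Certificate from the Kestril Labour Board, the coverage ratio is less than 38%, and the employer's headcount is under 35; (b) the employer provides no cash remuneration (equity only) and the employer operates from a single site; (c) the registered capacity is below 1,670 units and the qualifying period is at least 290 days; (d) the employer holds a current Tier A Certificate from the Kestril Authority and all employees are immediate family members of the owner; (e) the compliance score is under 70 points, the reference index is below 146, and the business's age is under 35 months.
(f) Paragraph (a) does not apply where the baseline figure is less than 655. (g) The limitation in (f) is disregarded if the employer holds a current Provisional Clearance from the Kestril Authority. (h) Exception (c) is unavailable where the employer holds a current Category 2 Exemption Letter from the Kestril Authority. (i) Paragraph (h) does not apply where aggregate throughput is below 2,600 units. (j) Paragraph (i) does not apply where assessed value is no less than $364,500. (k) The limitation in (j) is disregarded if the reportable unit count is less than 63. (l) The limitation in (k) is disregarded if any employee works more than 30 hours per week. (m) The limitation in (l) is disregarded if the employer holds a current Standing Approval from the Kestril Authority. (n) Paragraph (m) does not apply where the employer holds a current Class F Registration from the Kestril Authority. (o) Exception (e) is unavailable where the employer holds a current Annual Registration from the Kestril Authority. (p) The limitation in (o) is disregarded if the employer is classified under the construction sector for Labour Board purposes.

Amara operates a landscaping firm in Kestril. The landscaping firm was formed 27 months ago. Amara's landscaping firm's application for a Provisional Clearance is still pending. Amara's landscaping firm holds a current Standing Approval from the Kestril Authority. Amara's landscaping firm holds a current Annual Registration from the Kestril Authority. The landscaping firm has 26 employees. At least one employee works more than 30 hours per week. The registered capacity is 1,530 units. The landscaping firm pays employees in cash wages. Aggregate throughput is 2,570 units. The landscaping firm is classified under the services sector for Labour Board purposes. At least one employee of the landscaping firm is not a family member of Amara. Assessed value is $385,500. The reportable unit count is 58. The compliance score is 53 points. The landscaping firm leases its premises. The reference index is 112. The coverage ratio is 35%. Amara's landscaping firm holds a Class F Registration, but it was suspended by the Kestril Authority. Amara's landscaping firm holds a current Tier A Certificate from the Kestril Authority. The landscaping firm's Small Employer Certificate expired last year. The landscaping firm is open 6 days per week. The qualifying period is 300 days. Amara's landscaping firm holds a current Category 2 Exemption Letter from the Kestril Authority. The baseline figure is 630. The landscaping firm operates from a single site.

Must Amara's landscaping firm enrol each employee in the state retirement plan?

Exception (a) does not apply: the Small Employer Certificate has expired.
Exception (b) does not apply: employees are paid cash wages.
Exception (c): the registered capacity is 1,530 units, below the 1,670 units limit; the qualifying period is 300 days, meeting the 290 days threshold — every condition holds. Applying paragraphs (h)–(n): (h) would limit (c) — a current Category 2 Exemption Letter is held — but (i) sets (h) aside: (i) is triggered — aggregate throughput is 2,570 units, below the 2,600 units limit. (j) operates (assessed value is $385,500, meeting the $364,500 threshold), but is displaced by (k): (k) is triggered — the reportable unit count is 58, less than the 63 limit. (l) would limit (k) — at least one employee exceeds 30 hours/week — but (m) sets (l) aside: (m) operates against (l): a current Standing Approval is held. (n), which would lift (m), is not triggered — no current Class F Registration is held. So (c) applies.
Exception (d) requires that all employees are immediate family members of the owner; but at least one employee is not a family member, so (d) is unavailable.
Exception (e): the compliance score is 53 points, under the 70 points limit; the reference index is 112, below the 146 limit; the business's age is 27 months, under the 35 months limit — every condition holds. However, paragraphs (o)–(p) must be considered: (o) operates against (e): a current Annual Registration is held. (p) is not triggered (the landscaping firm is classified under the services sector), so (o) stands. So (e) is unavailable.

No — exception (c) applies; Amara's landscaping firm is not required to enrol each employee in the state retirement plan.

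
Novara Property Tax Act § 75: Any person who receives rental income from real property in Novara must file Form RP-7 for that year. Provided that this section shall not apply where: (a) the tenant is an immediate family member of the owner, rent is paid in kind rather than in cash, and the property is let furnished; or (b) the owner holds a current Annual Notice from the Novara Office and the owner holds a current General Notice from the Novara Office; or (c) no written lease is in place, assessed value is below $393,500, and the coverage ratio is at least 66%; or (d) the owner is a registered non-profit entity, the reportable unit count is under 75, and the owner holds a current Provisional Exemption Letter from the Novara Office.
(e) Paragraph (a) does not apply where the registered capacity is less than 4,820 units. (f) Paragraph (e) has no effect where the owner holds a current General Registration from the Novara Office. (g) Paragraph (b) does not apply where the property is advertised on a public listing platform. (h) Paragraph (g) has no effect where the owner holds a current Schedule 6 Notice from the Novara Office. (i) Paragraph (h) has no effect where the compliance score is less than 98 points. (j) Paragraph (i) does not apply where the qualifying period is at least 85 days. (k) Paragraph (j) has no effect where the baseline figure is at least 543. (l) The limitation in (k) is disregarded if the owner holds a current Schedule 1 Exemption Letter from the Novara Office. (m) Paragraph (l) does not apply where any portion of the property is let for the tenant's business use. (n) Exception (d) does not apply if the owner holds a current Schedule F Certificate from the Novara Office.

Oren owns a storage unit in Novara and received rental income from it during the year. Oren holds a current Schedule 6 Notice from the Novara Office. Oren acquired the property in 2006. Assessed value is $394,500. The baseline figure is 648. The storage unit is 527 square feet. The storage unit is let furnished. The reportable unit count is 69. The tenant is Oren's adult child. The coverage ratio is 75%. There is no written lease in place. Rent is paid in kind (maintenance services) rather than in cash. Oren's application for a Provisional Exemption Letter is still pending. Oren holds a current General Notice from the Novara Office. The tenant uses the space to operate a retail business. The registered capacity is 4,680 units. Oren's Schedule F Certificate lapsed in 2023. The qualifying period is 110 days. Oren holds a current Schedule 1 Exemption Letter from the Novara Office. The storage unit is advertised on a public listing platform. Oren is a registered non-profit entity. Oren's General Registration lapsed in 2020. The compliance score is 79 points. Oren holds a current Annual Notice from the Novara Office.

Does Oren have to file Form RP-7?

Yes — Oren must file Form RP-7.

Exception (a): the tenant is an immediate family member; rent is paid in kind; the property is let furnished — every condition holds. But: (e) applies — the registered capacity is 4,680 units, less than the 4,820 units limit. (f), which would lift (e), is inapplicable — the General Registration is not current. (a) is therefore removed.
Exception (b) is satisfied on its face — a current Annual Notice is held; a current General Notice is held. But applying paragraphs (g)–(m): (g) operates against (b): the property is publicly advertised. (h) would limit (g) — a current Schedule 6 Notice is held — but (i) sets (h) aside: (i) is triggered — the compliance score is 79 points, less than the 98 points limit. (j) would limit (i) — the qualifying period is 110 days, meeting the 85 days threshold — but (k) sets (j) aside: (k) operates against (j): the baseline figure is 648, meeting the 543 threshold. (l) would limit (k) — a current Schedule 1 Exemption Letter is held — but (m) sets (l) aside: (m) operates against (l): the space is let for business use. So (b) is unavailable.
Exception (c) fails — assessed value is $394,500, not below $393,500.
Exception (d) fails — there is no Provisional Exemption Letter in force.
Every exception is unavailable, so the rule governs.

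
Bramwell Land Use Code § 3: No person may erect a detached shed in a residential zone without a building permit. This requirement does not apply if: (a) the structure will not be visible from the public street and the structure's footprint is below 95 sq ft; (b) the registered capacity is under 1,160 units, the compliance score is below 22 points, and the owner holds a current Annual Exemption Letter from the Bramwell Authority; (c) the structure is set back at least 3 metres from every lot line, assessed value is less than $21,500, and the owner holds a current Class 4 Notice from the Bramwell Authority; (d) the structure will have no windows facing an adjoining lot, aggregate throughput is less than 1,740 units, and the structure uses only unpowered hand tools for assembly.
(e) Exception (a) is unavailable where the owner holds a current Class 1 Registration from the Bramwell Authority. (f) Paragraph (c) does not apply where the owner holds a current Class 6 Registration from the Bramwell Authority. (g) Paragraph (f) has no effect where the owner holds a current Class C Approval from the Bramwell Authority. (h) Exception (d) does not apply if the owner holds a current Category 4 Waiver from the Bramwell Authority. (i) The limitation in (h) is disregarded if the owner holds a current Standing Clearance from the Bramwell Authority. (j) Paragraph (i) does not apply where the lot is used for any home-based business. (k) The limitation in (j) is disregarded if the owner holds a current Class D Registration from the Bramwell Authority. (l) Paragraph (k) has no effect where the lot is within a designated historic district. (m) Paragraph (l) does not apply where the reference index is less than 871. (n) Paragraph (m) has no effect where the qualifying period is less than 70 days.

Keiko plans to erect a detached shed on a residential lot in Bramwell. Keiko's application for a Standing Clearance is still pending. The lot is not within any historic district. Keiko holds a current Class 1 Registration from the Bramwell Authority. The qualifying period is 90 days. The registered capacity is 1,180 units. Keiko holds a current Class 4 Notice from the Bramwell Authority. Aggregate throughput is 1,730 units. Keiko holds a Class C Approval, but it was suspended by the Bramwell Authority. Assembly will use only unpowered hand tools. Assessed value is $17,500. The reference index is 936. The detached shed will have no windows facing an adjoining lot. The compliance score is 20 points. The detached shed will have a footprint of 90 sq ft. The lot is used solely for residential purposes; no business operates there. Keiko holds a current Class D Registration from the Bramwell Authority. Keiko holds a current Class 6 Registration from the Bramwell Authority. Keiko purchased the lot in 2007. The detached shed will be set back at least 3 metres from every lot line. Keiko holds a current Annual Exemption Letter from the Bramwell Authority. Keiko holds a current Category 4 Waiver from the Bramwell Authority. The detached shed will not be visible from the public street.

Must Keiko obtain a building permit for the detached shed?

Yes — Keiko must obtain a building permit.

Exception (a) is satisfied on its face — the structure will not be visible from the street; the structure's footprint is 90 sq ft, below the 95 sq ft limit. Turning to paragraph (e): (e) operates against (a): a current Class 1 Registration is held. (a) is therefore removed.
Exception (b) requires that the registered capacity is under 1,160 units; but the registered capacity is 1,180 units, not under 1,160 units, so (b) is unavailable.
Exception (c)'s conditions are all satisfied: the setback is at least 3 m on every side; assessed value is $17,500, less than the $21,500 limit; a current Class 4 Notice is held. Turning to paragraphs (f)–(g): (f) is triggered — a current Class 6 Registration is held. (g) does not operate here (the Class C Approval is not current), so (f) stands. Exception (c) does not apply.
Exception (d) is satisfied on its face — no windows face an adjoining lot; aggregate throughput is 1,730 units, less than the 1,740 units limit; assembly uses only hand tools. However, paragraphs (h)–(n) must be considered: (h) applies — a current Category 4 Waiver is held. (i), which would lift (h), is not engaged — the Standing Clearance is not current. Exception (d) does not apply.
No exception applies. The general rule governs.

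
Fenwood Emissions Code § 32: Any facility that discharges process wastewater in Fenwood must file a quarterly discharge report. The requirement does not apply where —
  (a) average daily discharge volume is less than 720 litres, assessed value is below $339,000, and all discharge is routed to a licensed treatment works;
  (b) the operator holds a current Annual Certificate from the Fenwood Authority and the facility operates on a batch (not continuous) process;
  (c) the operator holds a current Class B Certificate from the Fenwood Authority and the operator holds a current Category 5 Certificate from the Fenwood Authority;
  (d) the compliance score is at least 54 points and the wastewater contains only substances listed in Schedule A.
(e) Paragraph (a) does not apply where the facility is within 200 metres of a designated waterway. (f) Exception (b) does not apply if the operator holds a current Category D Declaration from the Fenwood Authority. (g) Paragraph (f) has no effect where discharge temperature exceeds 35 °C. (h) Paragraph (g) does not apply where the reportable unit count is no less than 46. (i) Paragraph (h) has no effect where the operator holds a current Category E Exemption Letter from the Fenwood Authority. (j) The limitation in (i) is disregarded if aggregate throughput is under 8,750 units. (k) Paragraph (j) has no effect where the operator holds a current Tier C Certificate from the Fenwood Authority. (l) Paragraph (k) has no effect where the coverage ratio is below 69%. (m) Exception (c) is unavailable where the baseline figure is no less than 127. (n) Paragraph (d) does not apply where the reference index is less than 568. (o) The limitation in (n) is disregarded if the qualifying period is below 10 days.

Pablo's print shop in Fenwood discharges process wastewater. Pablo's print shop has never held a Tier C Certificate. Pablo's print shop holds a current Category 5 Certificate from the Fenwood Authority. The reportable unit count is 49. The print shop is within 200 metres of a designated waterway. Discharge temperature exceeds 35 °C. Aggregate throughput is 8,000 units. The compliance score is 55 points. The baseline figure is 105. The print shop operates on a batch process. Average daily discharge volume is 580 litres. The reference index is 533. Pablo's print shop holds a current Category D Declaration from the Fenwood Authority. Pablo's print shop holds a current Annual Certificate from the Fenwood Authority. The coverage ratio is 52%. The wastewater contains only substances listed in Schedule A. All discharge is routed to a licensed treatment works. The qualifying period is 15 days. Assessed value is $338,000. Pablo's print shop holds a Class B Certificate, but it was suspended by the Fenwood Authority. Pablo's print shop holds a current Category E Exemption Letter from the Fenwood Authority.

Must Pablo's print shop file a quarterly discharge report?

Yes — Pablo's print shop must file a quarterly discharge report.

Exception (a)'s conditions are all satisfied: average daily discharge volume is 580 litres, less than the 720 litres limit; assessed value is $338,000, below the $339,000 limit; discharge is routed to a licensed treatment works. However, paragraph (e) must be considered: (e) operates — the print shop is within 200 m of a designated waterway. (a) is therefore removed.
Exception (b) is satisfied on its face — a current Annual Certificate is held; the facility operates on a batch process. Turning to paragraphs (f)–(l): (f) applies — a current Category D Declaration is held. (g) would limit (f) — discharge temperature exceeds 35 °C — but (h) sets (g) aside: (h) operates against (g): the reportable unit count is 49, meeting the 46 threshold. (i) would limit (h) — a current Category E Exemption Letter is held — but (j) sets (i) aside: (j) operates against (i): aggregate throughput is 8,000 units, under the 8,750 units limit. (k) is not engaged (there is no Tier C Certificate in force), so (j) stands. (b) is therefore removed.
Exception (c) does not apply: no current Class B Certificate is held.
Exception (d)'s conditions are all satisfied: the compliance score is 55 points, meeting the 54 points threshold; the wastewater is Schedule-A-only. But applying paragraphs (n)–(o): (n) operates against (d): the reference index is 533, less than the 568 limit. (o), which would lift (n), does not operate here — the qualifying period is 15 days, not below 10 days. (d) is therefore removed.
Every exception is unavailable, so the rule governs.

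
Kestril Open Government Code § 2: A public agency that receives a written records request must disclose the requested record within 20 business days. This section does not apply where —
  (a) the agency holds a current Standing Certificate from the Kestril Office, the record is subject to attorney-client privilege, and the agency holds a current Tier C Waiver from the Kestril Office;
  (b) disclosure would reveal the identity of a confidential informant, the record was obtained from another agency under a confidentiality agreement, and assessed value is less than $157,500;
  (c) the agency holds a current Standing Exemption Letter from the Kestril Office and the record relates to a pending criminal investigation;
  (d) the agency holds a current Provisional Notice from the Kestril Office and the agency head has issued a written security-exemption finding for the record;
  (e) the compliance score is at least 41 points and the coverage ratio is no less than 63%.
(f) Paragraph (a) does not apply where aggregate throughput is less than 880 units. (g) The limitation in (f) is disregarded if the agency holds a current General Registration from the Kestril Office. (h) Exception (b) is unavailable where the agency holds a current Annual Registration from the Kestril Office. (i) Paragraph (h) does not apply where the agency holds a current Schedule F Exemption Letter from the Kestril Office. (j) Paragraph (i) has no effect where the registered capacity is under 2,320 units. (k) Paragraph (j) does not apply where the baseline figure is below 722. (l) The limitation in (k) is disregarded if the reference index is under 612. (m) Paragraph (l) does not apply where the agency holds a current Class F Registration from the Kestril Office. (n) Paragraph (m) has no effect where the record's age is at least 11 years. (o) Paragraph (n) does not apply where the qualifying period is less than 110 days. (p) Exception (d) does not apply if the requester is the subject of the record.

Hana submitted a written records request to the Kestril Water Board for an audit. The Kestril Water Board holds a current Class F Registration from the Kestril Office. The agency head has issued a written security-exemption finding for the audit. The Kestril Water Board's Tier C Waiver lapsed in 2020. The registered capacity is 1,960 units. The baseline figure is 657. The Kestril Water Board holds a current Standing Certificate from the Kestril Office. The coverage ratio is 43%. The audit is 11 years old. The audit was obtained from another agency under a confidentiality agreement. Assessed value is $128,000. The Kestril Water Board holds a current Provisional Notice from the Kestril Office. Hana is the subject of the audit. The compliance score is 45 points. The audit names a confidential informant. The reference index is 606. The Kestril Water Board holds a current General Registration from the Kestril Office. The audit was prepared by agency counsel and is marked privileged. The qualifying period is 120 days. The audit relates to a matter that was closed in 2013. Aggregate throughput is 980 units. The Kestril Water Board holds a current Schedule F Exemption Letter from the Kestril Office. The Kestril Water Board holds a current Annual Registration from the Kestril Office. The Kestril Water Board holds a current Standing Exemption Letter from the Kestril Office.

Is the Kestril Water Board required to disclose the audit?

Exception (a) requires that the agency holds a current Tier C Waiver from the Kestril Office; but no current Tier C Waiver is held, so (a) is unavailable.
Exception (b)'s conditions are all satisfied: the audit names a confidential informant; the audit was obtained under a confidentiality agreement; assessed value is $128,000, less than the $157,500 limit. Turning to paragraphs (h)–(o): (h) is triggered — a current Annual Registration is held. (i) is triggered (a current Schedule F Exemption Letter is held), but is set aside by (j): (j) operates against (i): the registered capacity is 1,960 units, under the 2,320 units limit. (k) is engaged (the baseline figure is 657, below the 722 limit), but is set aside by (l): (l) is triggered — the reference index is 606, under the 612 limit. (m) would limit (l) — a current Class F Registration is held — but (n) sets (m) aside: (n) applies — the record's age is 11 years, meeting the 11 years threshold. (o), which would lift (n), is not triggered — the qualifying period is 120 days, not less than 110 days. So (b) is unavailable.
Exception (c) does not apply: the audit relates to a closed matter.
Exception (d): a current Provisional Notice is held; a written security-exemption finding has been issued — every condition holds. However, paragraph (p) must be considered: (p) operates — Hana is the subject of the audit. Exception (d) does not apply.
Exception (e) fails — the coverage ratio is 43%, short of 63%.
No exception is made out. the Kestril Water Board falls within the general rule.

Yes — the Kestril Water Board must disclose the audit.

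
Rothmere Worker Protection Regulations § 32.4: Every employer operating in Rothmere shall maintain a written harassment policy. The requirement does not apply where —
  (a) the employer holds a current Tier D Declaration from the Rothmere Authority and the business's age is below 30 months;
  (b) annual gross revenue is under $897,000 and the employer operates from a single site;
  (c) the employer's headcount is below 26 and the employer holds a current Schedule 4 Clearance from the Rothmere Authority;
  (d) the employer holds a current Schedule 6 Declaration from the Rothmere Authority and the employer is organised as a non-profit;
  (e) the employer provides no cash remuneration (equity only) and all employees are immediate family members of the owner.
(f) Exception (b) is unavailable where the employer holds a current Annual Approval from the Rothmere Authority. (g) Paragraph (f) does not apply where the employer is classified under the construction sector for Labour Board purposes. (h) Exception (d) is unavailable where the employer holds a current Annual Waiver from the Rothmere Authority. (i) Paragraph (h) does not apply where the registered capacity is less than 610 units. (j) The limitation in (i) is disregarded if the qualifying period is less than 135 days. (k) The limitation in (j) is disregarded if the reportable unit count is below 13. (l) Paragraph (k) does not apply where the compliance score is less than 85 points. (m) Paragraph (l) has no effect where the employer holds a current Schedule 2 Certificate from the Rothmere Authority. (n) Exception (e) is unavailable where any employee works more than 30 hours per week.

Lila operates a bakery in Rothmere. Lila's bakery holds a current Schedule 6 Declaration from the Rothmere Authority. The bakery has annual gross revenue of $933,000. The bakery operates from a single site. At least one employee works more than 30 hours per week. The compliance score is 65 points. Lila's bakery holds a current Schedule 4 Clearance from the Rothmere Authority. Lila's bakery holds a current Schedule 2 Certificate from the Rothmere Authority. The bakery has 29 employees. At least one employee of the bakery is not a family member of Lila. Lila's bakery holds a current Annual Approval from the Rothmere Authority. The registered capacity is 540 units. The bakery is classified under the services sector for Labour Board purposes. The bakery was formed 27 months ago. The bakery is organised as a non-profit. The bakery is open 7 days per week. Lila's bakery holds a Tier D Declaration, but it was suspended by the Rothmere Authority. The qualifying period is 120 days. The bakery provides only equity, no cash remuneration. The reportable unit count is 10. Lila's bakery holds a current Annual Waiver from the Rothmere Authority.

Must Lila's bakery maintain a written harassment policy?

Exception (a) fails — there is no Tier D Declaration in force.
Exception (b) does not apply: annual gross revenue is $933,000, not under $897,000.
Exception (c) does not apply: the employer's headcount is 29, not below 26.
Exception (d)'s conditions are all satisfied: a current Schedule 6 Declaration is held; the employer is a non-profit. Applying paragraphs (h)–(m): (h) would limit (d) — a current Annual Waiver is held — but (i) sets (h) aside: (i) is triggered — the registered capacity is 540 units, less than the 610 units limit. (j) applies (the qualifying period is 120 days, less than the 135 days limit), but is itself disapplied by (k): (k) is engaged — the reportable unit count is 10, below the 13 limit. (l) is engaged (the compliance score is 65 points, less than the 85 points limit), but is itself disapplied by (m): (m) applies — a current Schedule 2 Certificate is held. Exception (d) stands.
Exception (e) requires that all employees are immediate family members of the owner; but at least one employee is not a family member, so (e) is unavailable.

No — exception (d) applies; Lila's bakery is not required to maintain a written harassment policy.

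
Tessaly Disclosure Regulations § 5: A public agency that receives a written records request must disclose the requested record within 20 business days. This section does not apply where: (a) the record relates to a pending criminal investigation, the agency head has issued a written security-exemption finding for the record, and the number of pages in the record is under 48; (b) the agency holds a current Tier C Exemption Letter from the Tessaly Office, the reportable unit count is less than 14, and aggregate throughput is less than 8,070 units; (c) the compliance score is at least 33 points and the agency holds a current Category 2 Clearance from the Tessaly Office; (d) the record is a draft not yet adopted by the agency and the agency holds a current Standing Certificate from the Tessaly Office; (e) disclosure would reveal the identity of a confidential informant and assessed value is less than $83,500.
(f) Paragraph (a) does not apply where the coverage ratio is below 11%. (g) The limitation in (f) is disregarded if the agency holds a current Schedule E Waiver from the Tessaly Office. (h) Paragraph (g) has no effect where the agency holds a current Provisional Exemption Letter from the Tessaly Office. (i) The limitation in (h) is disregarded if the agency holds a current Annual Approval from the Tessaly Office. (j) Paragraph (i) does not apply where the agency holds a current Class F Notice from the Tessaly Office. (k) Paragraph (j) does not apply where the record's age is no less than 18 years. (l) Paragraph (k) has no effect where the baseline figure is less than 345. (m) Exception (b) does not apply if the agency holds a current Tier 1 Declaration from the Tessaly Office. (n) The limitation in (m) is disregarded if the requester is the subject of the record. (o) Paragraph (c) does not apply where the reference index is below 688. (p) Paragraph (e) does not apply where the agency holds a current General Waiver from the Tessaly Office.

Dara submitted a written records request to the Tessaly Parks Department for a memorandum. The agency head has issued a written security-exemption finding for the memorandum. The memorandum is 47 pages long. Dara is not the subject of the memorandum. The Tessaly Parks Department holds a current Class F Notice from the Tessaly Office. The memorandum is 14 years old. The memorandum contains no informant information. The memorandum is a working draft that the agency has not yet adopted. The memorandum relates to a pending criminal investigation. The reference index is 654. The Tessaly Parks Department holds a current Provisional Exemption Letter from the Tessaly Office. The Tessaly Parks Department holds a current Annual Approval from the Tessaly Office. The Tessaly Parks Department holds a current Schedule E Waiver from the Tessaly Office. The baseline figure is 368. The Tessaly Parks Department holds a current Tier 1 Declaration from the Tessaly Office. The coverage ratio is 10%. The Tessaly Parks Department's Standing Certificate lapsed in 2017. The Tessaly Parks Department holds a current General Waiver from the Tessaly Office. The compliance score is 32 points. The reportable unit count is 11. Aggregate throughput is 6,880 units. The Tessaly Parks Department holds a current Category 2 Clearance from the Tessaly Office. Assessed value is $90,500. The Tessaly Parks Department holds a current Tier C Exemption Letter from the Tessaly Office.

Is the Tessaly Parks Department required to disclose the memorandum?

Exception (a)'s conditions are all satisfied: the memorandum relates to a pending investigation; a written security-exemption finding has been issued; the number of pages in the record is 47, under the 48 limit. However, paragraphs (f)–(l) must be considered: (f) applies — the coverage ratio is 10%, below the 11% limit. (g) would limit (f) — a current Schedule E Waiver is held — but (h) sets (g) aside: (h) is triggered — a current Provisional Exemption Letter is held. (i) would limit (h) — a current Annual Approval is held — but (j) sets (i) aside: (j) is triggered — a current Class F Notice is held. (k), which would lift (j), is not engaged — the record's age is 14 years, short of 18 years. Exception (a) does not apply.
Exception (b) is satisfied on its face — a current Tier C Exemption Letter is held; the reportable unit count is 11, less than the 14 limit; aggregate throughput is 6,880 units, less than the 8,070 units limit. But applying paragraphs (m)–(n): (m) operates against (b): a current Tier 1 Declaration is held. (n) is not engaged (Dara is not the subject of the memorandum), so (m) stands. So (b) is unavailable.
Exception (c) fails — the compliance score is 32 points, short of 33 points.
Exception (d) fails — there is no Standing Certificate in force.
Exception (e) does not apply: the memorandum contains no informant information.
No exception applies. The general rule governs.

Yes — the Tessaly Parks Department must disclose the memorandum.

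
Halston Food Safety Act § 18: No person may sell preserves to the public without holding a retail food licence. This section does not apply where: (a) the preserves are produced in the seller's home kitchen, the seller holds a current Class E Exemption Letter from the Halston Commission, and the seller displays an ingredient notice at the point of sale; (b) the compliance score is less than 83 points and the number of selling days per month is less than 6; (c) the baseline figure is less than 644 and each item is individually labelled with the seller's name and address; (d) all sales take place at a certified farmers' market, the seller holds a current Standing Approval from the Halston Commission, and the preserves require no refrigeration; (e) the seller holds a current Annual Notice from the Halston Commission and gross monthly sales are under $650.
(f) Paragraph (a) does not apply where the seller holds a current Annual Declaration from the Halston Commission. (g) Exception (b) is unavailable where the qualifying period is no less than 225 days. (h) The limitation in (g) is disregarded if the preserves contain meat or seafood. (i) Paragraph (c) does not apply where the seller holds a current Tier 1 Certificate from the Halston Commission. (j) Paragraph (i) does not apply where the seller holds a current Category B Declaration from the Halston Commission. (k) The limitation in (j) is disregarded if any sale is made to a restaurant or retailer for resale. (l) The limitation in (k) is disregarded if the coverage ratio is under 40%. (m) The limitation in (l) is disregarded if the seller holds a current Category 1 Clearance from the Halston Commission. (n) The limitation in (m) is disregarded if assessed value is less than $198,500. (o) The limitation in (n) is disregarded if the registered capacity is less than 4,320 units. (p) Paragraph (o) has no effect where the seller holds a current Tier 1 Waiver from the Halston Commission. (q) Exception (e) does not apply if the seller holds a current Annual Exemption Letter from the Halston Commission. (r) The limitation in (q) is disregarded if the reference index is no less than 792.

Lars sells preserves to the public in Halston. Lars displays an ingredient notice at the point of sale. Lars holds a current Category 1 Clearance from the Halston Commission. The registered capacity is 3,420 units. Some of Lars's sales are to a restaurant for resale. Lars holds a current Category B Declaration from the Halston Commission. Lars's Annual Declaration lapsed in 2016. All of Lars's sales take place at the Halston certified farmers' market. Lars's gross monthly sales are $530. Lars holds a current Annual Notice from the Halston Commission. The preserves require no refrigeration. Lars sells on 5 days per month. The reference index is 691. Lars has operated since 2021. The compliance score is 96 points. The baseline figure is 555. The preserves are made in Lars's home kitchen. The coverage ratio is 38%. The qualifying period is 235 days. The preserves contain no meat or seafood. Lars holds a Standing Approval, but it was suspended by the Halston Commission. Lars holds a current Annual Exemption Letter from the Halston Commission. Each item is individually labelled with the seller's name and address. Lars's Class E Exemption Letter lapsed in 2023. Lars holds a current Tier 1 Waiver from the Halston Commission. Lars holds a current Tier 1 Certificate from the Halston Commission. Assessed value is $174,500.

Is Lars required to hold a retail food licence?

No — exception (c) applies; Lars is not required to hold a retail food licence.

Exception (a) requires that the seller holds a current Class E Exemption Letter from the Halston Commission; but there is no Class E Exemption Letter in force, so (a) is unavailable.
Exception (b) does not apply: the compliance score is 96 points, not less than 83 points.
Exception (c): the baseline figure is 555, less than the 644 limit; items are individually labelled — every condition holds. Considering the limiting provisions: (i) would limit (c) — a current Tier 1 Certificate is held — but (j) sets (i) aside: (j) operates — a current Category B Declaration is held. (k) applies (some sales are to a restaurant for resale), but is overridden by (l): (l) operates — the coverage ratio is 38%, under the 40% limit. (m) operates (a current Category 1 Clearance is held), but yields to (n): (n) operates against (m): assessed value is $174,500, less than the $198,500 limit. (o) applies (the registered capacity is 3,420 units, less than the 4,320 units limit), but is set aside by (p): (p) operates against (o): a current Tier 1 Waiver is held. So (c) applies.
Exception (d) does not apply: there is no Standing Approval in force.
Exception (e) is satisfied on its face — a current Annual Notice is held; gross monthly sales are $530, under the $650 limit. However, paragraphs (q)–(r) must be considered: (q) operates against (e): a current Annual Exemption Letter is held. (r), which would lift (q), does not operate here — the reference index is 691, short of 792. (e) is therefore removed.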